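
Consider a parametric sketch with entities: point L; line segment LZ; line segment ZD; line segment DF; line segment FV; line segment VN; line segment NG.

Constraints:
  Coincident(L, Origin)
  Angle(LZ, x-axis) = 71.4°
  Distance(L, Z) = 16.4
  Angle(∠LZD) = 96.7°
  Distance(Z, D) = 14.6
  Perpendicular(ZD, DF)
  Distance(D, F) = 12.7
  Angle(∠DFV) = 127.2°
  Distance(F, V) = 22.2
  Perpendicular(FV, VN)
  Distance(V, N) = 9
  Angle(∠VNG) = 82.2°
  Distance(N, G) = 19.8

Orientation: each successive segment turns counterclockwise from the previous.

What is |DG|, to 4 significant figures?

10.94

L is at the origin; LZ runs at 71.4° with length 16.4, so Z = (5.231, 15.54). ∠LZD = 96.7° gives ZD at 154.7° from the x-axis; with |ZD| = 14.6, D = (-7.969, 21.78). The perpendicularity gives DF at right angles to ZD, so DF runs at -115.3°; with |DF| = 12.7, F = (-13.40, 10.30). ∠DFV = 127.2° gives FV at -62.50° from the x-axis; with |FV| = 22.2, V = (-3.145, -9.391). FV ⟂ VN, so VN runs at 27.50°; with |VN| = 9.0, N = (4.838, -5.235). ∠VNG = 82.2° gives NG at 125.3° from the x-axis; with |NG| = 19.8, G = (-6.604, 10.92). Then |DG| = |G − D| = 10.94.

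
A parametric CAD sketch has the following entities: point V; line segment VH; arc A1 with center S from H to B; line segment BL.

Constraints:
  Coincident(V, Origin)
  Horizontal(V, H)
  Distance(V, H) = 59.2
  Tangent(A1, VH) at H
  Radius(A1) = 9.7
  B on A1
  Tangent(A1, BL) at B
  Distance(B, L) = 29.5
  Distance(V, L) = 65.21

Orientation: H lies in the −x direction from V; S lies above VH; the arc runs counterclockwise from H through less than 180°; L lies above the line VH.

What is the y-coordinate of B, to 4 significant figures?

10.40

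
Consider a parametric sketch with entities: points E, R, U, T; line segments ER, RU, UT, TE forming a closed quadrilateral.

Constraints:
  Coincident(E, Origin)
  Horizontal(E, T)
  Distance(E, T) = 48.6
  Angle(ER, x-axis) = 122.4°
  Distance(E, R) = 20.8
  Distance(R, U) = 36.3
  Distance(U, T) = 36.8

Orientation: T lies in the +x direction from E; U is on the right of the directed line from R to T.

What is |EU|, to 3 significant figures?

16.1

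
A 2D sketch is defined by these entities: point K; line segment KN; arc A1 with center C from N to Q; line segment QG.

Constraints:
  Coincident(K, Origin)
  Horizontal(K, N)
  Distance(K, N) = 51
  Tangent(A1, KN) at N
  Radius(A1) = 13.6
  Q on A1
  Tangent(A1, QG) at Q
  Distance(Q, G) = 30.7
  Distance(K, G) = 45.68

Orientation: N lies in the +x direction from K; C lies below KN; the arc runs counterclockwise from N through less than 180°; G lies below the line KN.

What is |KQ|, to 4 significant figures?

39.32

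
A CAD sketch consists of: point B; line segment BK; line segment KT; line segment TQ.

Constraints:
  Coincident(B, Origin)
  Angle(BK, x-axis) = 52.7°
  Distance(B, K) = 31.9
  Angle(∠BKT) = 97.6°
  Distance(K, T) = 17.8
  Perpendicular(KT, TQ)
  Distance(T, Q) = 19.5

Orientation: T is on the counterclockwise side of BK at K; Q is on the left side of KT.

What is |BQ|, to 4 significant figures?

25.13

B is at the origin; BK runs at 52.7° with length 31.9, so K = 31.9·(cos 52.7°, sin 52.7°) = (19.33, 25.38). ∠BKT = 97.6°, so KT runs at 52.7° + (180° − 97.6°) = 135.1° from the x-axis; with |KT| = 17.8, T = K + 17.8·(cos 135.1°, sin 135.1°) = (6.723, 37.94). The perpendicularity gives TQ at right angles to KT; with |TQ| = 19.5 on the left of KT, Q = T + 19.5·(-0.7059, -0.7083) = (-7.042, 24.13). Then |BQ| = |Q − B| = 25.13.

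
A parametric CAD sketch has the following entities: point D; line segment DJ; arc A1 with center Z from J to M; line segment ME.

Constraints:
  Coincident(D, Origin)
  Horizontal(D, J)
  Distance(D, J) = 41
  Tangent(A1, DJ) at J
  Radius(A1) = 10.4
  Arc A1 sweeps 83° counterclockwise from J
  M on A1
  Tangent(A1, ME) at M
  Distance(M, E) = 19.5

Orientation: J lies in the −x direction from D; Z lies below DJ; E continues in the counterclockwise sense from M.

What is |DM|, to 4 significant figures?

52.13

D is at the origin; DJ is horizontal with |DJ| = 41.0 and J on the −x side, so J = (-41.00, 0.000). The tangent condition forces ZJ to be normal to DJ, so Z = J + (0, -10.4) = (-41.00, -10.40). On A1, J sits at bearing 90° from Z; an 83° counterclockwise sweep puts M at bearing 173°, so M = Z + 10.4·(cos 173°, sin 173°) = (-51.32, -9.133). Then |DM| = |M − D| = 52.13.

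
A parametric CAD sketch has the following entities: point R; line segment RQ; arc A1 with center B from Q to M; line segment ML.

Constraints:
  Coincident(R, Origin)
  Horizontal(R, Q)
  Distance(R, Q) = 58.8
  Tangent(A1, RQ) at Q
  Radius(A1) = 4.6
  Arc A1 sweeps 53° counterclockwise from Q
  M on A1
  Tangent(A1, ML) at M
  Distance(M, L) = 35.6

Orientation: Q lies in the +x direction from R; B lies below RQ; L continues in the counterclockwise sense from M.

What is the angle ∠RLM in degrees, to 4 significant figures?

85.08°

R is at the origin; RQ is horizontal with |RQ| = 58.8 and Q on the +x side, so Q = (58.80, 0.000). A1 meets RQ tangentially, so BQ is at right angles to RQ, so B = Q + (0, -4.6) = (58.80, -4.600). On A1, Q sits at bearing 90° from B; a 53° counterclockwise sweep puts M at bearing 143°, so M = B + 4.6·(cos 143°, sin 143°) = (55.13, -1.832). Since A1 is tangent to ML there, BM ⟂ ML, so ML runs along (−sin 143°, cos 143°); with |ML| = 35.6, L = (33.70, -30.26). Then cos ∠RLM = LR·LM / (|LR||LM|), giving 85.08°.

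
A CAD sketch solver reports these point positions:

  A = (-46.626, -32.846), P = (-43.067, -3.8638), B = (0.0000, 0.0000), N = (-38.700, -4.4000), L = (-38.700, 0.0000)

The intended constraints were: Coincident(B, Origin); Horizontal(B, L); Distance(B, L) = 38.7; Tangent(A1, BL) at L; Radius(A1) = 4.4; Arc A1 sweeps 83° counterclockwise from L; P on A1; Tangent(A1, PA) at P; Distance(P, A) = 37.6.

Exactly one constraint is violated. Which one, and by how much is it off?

Distance(P, A) = 37.6 — off by 8.40.

B = (0.00, 0.00) ✓; B.y = 0.00, L.y = 0.00 ✓; |BL| = 38.70 ✓; ∠(NL, LB) = 90.00° ✓; |NL| = 4.400 ✓; bearing(N→P) − bearing(N→L) = 83.00° ✓; |NP| = 4.400 ✓; ∠(NP, PA) = 90.00° ✓; |PA| = 29.20 ✗.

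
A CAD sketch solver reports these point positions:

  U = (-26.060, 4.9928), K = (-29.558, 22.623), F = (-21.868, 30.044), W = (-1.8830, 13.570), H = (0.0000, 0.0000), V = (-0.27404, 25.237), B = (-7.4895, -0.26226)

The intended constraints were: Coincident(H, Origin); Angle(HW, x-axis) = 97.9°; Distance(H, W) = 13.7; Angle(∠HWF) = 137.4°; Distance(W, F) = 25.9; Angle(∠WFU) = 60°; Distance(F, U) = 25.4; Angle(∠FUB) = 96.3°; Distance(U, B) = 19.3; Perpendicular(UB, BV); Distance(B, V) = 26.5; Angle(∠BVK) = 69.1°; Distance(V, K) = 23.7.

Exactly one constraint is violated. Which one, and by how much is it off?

Distance(V, K) = 23.7 — off by 5.70.

H = (0.00, 0.00) ✓; HW at 97.90° ✓; |HW| = 13.70 ✓; ∠HWF = 137.4° ✓; |WF| = 25.90 ✓; ∠WFU = 60.00° ✓; |FU| = 25.40 ✓; ∠FUB = 96.30° ✓; |UB| = 19.30 ✓; ∠(UB, BV) = 90.00° ✓; |BV| = 26.50 ✓; ∠BVK = 69.10° ✓; |VK| = 29.40 ✗.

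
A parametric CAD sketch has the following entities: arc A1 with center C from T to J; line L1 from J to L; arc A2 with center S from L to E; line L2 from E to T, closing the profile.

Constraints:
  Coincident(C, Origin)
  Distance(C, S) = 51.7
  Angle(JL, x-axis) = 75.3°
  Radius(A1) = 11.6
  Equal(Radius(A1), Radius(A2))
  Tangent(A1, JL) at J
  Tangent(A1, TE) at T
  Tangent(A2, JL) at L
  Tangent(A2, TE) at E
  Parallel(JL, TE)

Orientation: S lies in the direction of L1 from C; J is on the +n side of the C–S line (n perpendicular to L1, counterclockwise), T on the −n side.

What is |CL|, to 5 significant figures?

52.985

The slot axis is L1's direction at 75.3°, so u = (cos 75.3°, sin 75.3°) = (0.25376, 0.96727) and n = (−sin 75.3°, cos 75.3°) = (-0.96727, 0.25376). C is at the origin and S lies 51.7 along u from C, so S = 51.7·u = (13.119, 50.008). Tangency of A1 to both parallel lines with radius 11.6 puts J and T at C ± 11.6·n: J = (-11.220, 2.9436), T = (11.220, -2.9436). Equal radii place L and E the same way about S: L = S + 11.6·n = (1.8990, 52.951), E = S − 11.6·n = (24.340, 47.064). Then |CL| = |L − C| = 52.985.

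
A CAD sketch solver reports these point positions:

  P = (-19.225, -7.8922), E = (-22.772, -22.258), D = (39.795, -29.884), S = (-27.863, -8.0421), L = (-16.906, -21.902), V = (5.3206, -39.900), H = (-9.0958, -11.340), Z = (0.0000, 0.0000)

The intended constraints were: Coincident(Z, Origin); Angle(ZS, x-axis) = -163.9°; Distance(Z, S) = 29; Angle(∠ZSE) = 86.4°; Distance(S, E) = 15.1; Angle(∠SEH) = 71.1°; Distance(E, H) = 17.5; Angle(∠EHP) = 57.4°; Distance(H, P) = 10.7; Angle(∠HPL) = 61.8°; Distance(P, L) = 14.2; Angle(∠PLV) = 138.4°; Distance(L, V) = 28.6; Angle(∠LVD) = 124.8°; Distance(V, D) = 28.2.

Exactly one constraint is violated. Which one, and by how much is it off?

Distance(V, D) = 28.2 — off by 7.70.

Z = (0.00, 0.00) ✓; ZS at -163.9° ✓; |ZS| = 29.00 ✓; ∠ZSE = 86.40° ✓; |SE| = 15.10 ✓; ∠SEH = 71.10° ✓; |EH| = 17.50 ✓; ∠EHP = 57.40° ✓; |HP| = 10.70 ✓; ∠HPL = 61.80° ✓; |PL| = 14.20 ✓; ∠PLV = 138.4° ✓; |LV| = 28.60 ✓; ∠LVD = 124.8° ✓; |VD| = 35.90 ✗.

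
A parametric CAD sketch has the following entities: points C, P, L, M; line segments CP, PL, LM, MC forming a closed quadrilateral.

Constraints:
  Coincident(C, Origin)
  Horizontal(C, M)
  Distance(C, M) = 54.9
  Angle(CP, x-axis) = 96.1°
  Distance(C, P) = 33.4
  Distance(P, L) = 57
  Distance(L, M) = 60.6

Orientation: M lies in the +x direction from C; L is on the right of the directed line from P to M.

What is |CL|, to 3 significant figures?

23.7

Checks: |PL| = 57.00 ✓; |LM| = 60.60 ✓.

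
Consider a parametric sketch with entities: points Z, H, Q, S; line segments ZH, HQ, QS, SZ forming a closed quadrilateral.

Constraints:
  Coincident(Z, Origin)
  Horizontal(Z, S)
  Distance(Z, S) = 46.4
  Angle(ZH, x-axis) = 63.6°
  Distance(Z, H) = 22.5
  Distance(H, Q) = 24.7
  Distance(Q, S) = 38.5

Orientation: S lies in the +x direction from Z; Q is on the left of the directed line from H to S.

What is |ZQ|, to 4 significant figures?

45.87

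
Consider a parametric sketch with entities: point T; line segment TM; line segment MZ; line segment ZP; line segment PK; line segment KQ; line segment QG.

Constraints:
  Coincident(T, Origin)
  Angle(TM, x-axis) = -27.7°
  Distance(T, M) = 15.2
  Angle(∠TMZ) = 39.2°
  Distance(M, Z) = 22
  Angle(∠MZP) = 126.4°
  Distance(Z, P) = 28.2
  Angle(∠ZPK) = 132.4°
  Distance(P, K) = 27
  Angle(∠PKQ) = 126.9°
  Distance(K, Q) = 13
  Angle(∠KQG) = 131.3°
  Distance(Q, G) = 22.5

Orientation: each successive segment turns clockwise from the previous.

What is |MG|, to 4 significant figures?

46.04

∠PKQ = 126.9° gives KQ at 37.20° from the x-axis; with |KQ| = 13.0, Q = (-18.81, 42.31). ∠KQG = 131.3° gives QG at -11.50° from the x-axis; with |QG| = 22.5, G = (3.238, 37.83). Then |MG| = |G − M| = 46.04.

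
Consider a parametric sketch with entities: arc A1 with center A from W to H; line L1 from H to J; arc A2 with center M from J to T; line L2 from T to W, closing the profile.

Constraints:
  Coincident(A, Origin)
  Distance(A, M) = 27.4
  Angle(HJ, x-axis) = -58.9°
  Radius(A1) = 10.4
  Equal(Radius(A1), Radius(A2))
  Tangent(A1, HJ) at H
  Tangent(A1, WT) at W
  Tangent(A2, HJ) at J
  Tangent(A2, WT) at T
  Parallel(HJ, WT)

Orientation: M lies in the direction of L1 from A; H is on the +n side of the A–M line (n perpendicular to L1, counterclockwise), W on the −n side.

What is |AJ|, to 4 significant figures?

29.31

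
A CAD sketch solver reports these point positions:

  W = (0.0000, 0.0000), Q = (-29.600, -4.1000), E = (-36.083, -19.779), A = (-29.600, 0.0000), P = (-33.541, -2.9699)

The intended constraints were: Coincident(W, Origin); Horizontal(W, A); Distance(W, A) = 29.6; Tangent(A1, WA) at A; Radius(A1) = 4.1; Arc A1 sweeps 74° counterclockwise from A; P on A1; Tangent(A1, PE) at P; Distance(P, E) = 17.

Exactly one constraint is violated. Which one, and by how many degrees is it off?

Tangent(A1, PE) at P — off by 7.40°.

W = (0.00, 0.00) ✓; W.y = 0.00, A.y = 0.00 ✓; |WA| = 29.60 ✓; ∠(QA, AW) = 90.00° ✓; |QA| = 4.100 ✓; bearing(Q→P) − bearing(Q→A) = 74.00° ✓; |QP| = 4.100 ✓; ∠(QP, PE) = 82.60° ✗; |PE| = 17.00 ✓.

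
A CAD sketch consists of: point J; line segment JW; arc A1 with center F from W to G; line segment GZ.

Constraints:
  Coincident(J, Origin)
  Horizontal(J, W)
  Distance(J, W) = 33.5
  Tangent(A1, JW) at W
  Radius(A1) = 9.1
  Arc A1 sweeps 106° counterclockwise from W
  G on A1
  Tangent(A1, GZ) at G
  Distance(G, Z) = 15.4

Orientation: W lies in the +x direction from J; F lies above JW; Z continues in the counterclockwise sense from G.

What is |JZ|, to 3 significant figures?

46.3

J is at the origin; JW is horizontal with |JW| = 33.5 and W on the +x side, so W = (33.5, 0.00). Since A1 is tangent to JW there, FW ⟂ JW, so F = W + (0, 9.1) = (33.5, 9.10). On A1, W sits at bearing -90° from F; a 106° counterclockwise sweep puts G at bearing 16°, so G = F + 9.1·(cos 16°, sin 16°) = (42.2, 11.6). Since A1 is tangent to GZ there, FG ⟂ GZ, so GZ runs along (−sin 16°, cos 16°); with |GZ| = 15.4, Z = (38.0, 26.4). Then |JZ| = |Z − J| = 46.3.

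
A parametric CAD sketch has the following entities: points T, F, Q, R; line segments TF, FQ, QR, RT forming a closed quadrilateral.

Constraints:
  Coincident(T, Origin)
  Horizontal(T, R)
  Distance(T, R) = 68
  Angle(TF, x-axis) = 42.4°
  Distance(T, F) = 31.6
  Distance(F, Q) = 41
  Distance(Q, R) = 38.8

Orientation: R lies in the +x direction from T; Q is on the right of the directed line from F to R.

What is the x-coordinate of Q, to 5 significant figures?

33.804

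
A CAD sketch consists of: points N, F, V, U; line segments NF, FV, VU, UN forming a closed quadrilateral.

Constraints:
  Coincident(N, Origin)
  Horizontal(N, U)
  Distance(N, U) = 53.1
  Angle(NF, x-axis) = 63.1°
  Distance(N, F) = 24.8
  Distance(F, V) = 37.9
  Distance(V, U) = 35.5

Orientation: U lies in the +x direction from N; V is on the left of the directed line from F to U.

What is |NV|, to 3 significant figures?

58.5

Checks: |FV| = 37.90 ✓; |VU| = 35.50 ✓.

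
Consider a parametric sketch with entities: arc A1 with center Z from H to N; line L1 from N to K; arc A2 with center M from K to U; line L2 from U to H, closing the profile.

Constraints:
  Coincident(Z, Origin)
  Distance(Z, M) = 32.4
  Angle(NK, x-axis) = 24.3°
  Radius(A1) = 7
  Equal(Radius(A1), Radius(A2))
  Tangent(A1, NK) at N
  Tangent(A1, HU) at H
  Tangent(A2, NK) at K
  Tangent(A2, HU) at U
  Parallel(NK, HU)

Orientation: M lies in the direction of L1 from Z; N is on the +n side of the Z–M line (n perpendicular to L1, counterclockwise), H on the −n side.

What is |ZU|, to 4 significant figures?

33.15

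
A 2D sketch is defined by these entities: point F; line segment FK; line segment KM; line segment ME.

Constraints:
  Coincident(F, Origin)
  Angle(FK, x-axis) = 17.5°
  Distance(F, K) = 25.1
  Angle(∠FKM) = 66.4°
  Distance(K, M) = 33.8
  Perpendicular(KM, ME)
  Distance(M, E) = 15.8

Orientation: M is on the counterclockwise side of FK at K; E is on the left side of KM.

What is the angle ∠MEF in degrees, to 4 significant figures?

106.9°

∠FKM = 66.4°, so KM runs at 17.5° + (180° − 66.4°) = 131.1° from the x-axis; with |KM| = 33.8, M = K + 33.8·(cos 131.1°, sin 131.1°) = (1.719, 33.02). KM is perpendicular to ME; with |ME| = 15.8 on the left of KM, E = M + 15.8·(-0.7536, -0.6574) = (-10.19, 22.63). Then cos ∠MEF = EM·EF / (|EM||EF|), giving 106.9°.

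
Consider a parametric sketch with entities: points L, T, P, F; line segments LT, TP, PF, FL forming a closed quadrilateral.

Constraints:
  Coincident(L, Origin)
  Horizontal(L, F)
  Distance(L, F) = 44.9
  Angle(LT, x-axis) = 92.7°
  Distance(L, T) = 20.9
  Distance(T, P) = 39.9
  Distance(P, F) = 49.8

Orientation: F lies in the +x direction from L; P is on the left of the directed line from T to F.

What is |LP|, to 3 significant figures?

55.4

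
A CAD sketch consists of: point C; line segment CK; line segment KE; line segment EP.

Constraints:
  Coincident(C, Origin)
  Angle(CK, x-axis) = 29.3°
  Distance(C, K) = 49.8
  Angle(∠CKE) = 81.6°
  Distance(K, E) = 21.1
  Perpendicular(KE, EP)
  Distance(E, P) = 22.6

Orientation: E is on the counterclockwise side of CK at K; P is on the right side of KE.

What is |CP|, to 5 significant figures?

73.183

C is at the origin; CK runs at 29.3° with length 49.8, so K = 49.8·(cos 29.3°, sin 29.3°) = (43.429, 24.371). ∠CKE = 81.6°, so KE runs at 29.3° + (180° − 81.6°) = 127.70° from the x-axis; with |KE| = 21.1, E = K + 21.1·(cos 127.70°, sin 127.70°) = (30.526, 41.066). The perpendicularity gives EP at right angles to KE; with |EP| = 22.6 on the right of KE, P = E + 22.6·(0.79122, 0.61153) = (48.407, 54.887). Then |CP| = |P − C| = 73.183.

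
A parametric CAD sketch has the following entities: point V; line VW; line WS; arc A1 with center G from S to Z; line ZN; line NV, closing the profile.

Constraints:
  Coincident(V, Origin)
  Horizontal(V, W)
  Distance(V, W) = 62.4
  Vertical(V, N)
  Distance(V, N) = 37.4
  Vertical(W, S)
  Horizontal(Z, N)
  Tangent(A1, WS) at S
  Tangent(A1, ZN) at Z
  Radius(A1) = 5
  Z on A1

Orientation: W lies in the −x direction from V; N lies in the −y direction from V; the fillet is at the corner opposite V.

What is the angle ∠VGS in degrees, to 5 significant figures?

150.56°

The virtual corner opposite V is at (-62.400, -37.400). A1 meets WS tangentially, so GS is at right angles to WS and the tangent condition forces GZ to be normal to ZN, with radius 5.0, so the center G sits 5.0 in from both sides at G = (-57.400, -32.400). That places the tangent points at S = (-62.400, -32.400) on WS and Z = (-57.400, -37.400) on ZN. Then cos ∠VGS = GV·GS / (|GV||GS|), giving 150.56°.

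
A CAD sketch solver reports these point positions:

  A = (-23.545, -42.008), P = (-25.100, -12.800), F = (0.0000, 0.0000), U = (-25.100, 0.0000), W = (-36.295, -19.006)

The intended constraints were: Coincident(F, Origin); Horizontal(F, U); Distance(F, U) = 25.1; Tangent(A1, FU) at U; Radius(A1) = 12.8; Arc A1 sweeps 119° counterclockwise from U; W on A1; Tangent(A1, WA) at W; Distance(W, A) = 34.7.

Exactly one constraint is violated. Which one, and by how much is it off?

Distance(W, A) = 34.7 — off by 8.40.

F = (0.00, 0.00) ✓; F.y = 0.00, U.y = 0.00 ✓; |FU| = 25.10 ✓; ∠(PU, UF) = 90.00° ✓; |PU| = 12.80 ✓; bearing(P→W) − bearing(P→U) = 119.0° ✓; |PW| = 12.80 ✓; ∠(PW, WA) = 90.00° ✓; |WA| = 26.30 ✗.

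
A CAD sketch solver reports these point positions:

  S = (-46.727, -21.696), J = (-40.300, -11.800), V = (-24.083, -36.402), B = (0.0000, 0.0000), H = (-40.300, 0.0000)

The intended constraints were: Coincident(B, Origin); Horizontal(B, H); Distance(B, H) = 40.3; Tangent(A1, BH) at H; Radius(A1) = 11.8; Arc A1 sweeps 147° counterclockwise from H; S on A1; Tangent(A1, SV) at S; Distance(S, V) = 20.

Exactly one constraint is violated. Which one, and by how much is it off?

Distance(S, V) = 20 — off by 7.00.

B = (0.00, 0.00) ✓; B.y = 0.00, H.y = 0.00 ✓; |BH| = 40.30 ✓; ∠(JH, HB) = 90.00° ✓; |JH| = 11.80 ✓; bearing(J→S) − bearing(J→H) = 147.0° ✓; |JS| = 11.80 ✓; ∠(JS, SV) = 90.00° ✓; |SV| = 27.00 ✗.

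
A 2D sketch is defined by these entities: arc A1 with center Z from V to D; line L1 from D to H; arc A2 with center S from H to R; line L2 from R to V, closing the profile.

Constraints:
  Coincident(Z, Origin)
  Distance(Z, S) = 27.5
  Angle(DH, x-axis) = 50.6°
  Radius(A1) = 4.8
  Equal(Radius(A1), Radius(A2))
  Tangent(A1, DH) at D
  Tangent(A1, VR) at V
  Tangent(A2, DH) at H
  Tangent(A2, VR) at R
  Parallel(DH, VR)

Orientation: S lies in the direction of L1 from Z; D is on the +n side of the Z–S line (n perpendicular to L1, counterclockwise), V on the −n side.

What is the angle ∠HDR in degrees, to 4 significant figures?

19.24°

The slot axis is L1's direction at 50.6°, so u = (cos 50.6°, sin 50.6°) = (0.6347, 0.7727) and n = (−sin 50.6°, cos 50.6°) = (-0.7727, 0.6347). Z is at the origin and S lies 27.5 along u from Z, so S = 27.5·u = (17.46, 21.25). Tangency of A1 to both parallel lines with radius 4.8 puts D and V at Z ± 4.8·n: D = (-3.709, 3.047), V = (3.709, -3.047). Equal radii place H and R the same way about S: H = S + 4.8·n = (13.75, 24.30), R = S − 4.8·n = (21.16, 18.20). Then cos ∠HDR = DH·DR / (|DH||DR|), giving 19.24°.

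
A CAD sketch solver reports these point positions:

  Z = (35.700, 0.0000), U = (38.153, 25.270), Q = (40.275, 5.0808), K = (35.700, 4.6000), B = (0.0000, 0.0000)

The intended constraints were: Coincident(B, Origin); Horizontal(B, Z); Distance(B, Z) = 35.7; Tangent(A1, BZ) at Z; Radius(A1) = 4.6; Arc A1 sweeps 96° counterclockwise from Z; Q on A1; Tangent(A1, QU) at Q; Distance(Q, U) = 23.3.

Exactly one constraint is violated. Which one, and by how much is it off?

Distance(Q, U) = 23.3 — off by 3.00.

B = (0.00, 0.00) ✓; B.y = 0.00, Z.y = 0.00 ✓; |BZ| = 35.70 ✓; ∠(KZ, ZB) = 90.00° ✓; |KZ| = 4.600 ✓; bearing(K→Q) − bearing(K→Z) = 96.00° ✓; |KQ| = 4.600 ✓; ∠(KQ, QU) = 90.00° ✓; |QU| = 20.30 ✗.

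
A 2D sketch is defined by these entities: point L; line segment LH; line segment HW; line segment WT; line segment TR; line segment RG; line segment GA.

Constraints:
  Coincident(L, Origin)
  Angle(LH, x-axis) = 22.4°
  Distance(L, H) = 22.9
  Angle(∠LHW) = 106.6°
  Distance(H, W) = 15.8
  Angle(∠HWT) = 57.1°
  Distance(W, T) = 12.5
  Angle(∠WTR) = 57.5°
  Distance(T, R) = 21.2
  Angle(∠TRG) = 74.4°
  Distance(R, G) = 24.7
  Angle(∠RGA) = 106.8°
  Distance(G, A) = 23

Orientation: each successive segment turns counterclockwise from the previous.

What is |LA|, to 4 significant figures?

43.41

L is at the origin; LH runs at 22.4° with length 22.9, so H = (21.17, 8.727). ∠LHW = 106.6° gives HW at 95.80° from the x-axis; with |HW| = 15.8, W = (19.58, 24.45). ∠HWT = 57.1° gives WT at -141.3° from the x-axis; with |WT| = 12.5, T = (9.820, 16.63). ∠WTR = 57.5° gives TR at -18.80° from the x-axis; with |TR| = 21.2, R = (29.89, 9.798). ∠TRG = 74.4° gives RG at 86.80° from the x-axis; with |RG| = 24.7, G = (31.27, 34.46). ∠RGA = 106.8° gives GA at 160.0° from the x-axis; with |GA| = 23.0, A = (9.655, 42.33). Then |LA| = |A − L| = 43.41.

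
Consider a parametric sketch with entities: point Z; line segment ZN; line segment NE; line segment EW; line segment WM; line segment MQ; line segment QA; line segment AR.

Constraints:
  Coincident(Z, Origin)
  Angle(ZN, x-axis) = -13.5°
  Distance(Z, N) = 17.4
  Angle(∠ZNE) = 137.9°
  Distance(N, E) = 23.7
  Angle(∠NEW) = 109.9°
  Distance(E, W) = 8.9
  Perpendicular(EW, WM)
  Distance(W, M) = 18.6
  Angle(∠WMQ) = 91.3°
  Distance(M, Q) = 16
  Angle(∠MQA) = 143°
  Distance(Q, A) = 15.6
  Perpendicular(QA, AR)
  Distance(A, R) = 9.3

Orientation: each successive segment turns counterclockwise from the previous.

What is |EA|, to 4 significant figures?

22.09

∠WMQ = 91.3° gives MQ at -82.60° from the x-axis; with |MQ| = 16.0, Q = (20.06, -2.600). ∠MQA = 143.0° gives QA at -45.60° from the x-axis; with |QA| = 15.6, A = (30.97, -13.75). Then |EA| = |A − E| = 22.09.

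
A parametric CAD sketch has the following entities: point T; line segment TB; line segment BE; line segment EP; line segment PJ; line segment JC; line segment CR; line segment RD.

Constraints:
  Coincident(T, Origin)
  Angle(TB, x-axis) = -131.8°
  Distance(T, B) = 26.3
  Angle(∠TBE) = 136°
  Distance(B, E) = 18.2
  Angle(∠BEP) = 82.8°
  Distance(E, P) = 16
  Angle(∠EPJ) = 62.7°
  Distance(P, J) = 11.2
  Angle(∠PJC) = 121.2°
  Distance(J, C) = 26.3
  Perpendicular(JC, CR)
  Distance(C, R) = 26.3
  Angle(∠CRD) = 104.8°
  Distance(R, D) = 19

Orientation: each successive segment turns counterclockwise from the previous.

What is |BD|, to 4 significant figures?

38.67

JC is perpendicular to CR, so CR runs at -84.50°; with |CR| = 26.3, R = (-31.40, -54.90). ∠CRD = 104.8° gives RD at -9.300° from the x-axis; with |RD| = 19.0, D = (-12.65, -57.97). Then |BD| = |D − B| = 38.67.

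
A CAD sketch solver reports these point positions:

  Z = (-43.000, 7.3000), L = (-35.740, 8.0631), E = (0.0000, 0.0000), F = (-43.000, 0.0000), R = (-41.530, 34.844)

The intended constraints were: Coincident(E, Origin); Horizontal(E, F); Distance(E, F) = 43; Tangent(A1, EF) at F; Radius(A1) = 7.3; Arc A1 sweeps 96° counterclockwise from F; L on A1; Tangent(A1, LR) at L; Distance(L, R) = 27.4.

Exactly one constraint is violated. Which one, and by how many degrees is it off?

Tangent(A1, LR) at L — off by 6.20°.

E = (0.00, 0.00) ✓; E.y = 0.00, F.y = 0.00 ✓; |EF| = 43.00 ✓; ∠(ZF, FE) = 90.00° ✓; |ZF| = 7.300 ✓; bearing(Z→L) − bearing(Z→F) = 96.00° ✓; |ZL| = 7.300 ✓; ∠(ZL, LR) = 83.80° ✗; |LR| = 27.40 ✓.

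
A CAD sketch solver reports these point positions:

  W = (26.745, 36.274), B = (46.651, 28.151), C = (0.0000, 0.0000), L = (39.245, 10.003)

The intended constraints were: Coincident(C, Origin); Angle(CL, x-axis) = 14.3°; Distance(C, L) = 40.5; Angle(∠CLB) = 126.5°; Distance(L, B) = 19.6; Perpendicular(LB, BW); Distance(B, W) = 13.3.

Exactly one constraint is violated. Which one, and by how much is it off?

Distance(B, W) = 13.3 — off by 8.20.

C = (0.00, 0.00) ✓; CL at 14.30° ✓; |CL| = 40.50 ✓; ∠CLB = 126.5° ✓; |LB| = 19.60 ✓; ∠(LB, BW) = 90.00° ✓; |BW| = 21.50 ✗.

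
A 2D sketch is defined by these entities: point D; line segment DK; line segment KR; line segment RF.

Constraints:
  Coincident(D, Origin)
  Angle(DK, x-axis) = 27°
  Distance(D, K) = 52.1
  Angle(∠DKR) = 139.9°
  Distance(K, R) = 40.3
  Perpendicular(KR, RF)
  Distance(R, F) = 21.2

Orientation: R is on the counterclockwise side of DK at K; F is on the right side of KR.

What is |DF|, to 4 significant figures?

97.07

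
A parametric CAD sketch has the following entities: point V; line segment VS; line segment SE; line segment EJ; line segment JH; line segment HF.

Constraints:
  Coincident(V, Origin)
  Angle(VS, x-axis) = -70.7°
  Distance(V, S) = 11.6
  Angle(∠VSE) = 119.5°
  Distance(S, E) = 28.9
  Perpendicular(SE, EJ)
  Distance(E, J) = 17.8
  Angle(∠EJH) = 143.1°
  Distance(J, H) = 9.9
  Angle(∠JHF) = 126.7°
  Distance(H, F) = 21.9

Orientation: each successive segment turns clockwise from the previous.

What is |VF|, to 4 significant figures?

16.95

∠EJH = 143.1° gives JH at 101.9° from the x-axis; with |JH| = 9.9, H = (-30.64, -11.28). ∠JHF = 126.7° gives HF at 48.60° from the x-axis; with |HF| = 21.9, F = (-16.15, 5.146). Then |VF| = |F − V| = 16.95.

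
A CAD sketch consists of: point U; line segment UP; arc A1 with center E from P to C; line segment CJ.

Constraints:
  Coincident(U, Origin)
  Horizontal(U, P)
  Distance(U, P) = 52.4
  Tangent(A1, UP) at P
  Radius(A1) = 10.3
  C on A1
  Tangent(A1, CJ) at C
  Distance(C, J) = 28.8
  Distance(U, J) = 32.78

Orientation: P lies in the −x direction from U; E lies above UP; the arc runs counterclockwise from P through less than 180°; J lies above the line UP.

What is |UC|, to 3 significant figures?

45.5

Checks: U = (0.00, 0.00) ✓; |EC| = 10.30 ✓; ∠(EC, CJ) = 90.00° ✓; |CJ| = 28.80 ✓; |UJ| = 32.78 ✓.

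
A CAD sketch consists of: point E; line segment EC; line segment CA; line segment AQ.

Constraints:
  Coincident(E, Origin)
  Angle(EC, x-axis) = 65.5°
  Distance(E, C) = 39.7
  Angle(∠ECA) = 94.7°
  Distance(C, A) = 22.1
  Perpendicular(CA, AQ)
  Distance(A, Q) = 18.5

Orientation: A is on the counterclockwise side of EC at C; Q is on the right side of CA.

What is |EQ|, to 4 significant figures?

63.36

∠ECA = 94.7°, so CA runs at 65.5° + (180° − 94.7°) = 150.8° from the x-axis; with |CA| = 22.1, A = C + 22.1·(cos 150.8°, sin 150.8°) = (-2.828, 46.91). CA ⟂ AQ; with |AQ| = 18.5 on the right of CA, Q = A + 18.5·(0.4879, 0.8729) = (6.197, 63.06). Then |EQ| = |Q − E| = 63.36.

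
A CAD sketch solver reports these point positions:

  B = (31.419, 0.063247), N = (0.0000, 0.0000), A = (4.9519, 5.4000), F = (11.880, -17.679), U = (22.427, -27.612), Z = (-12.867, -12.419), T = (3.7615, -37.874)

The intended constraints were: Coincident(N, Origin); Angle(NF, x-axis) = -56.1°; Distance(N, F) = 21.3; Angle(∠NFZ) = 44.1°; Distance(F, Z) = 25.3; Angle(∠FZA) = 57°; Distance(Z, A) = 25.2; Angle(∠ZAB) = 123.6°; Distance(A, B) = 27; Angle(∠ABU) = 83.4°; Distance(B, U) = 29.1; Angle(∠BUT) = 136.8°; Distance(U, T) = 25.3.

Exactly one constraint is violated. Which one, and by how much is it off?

Distance(U, T) = 25.3 — off by 4.00.

N = (0.00, 0.00) ✓; NF at -56.10° ✓; |NF| = 21.30 ✓; ∠NFZ = 44.10° ✓; |FZ| = 25.30 ✓; ∠FZA = 57.00° ✓; |ZA| = 25.20 ✓; ∠ZAB = 123.6° ✓; |AB| = 27.00 ✓; ∠ABU = 83.40° ✓; |BU| = 29.10 ✓; ∠BUT = 136.8° ✓; |UT| = 21.30 ✗.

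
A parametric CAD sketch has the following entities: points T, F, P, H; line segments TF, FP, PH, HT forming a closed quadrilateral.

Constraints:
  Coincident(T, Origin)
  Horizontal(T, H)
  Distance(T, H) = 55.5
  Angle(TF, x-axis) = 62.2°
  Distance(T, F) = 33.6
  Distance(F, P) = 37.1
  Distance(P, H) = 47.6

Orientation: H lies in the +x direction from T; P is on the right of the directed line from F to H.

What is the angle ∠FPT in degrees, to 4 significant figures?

62.87°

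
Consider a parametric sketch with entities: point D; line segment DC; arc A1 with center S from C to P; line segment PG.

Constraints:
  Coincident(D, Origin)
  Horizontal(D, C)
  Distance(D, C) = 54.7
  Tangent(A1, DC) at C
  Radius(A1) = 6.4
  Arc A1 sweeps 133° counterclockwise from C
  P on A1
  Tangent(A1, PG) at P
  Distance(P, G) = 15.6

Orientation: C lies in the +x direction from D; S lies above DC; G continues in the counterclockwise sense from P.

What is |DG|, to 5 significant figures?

53.548

On A1, C sits at bearing -90° from S; a 133° counterclockwise sweep puts P at bearing 43°, so P = S + 6.4·(cos 43°, sin 43°) = (59.381, 10.765). Tangency of A1 to PG means the radius SP is perpendicular to PG, so PG runs along (−sin 43°, cos 43°); with |PG| = 15.6, G = (48.741, 22.174). Then |DG| = |G − D| = 53.548.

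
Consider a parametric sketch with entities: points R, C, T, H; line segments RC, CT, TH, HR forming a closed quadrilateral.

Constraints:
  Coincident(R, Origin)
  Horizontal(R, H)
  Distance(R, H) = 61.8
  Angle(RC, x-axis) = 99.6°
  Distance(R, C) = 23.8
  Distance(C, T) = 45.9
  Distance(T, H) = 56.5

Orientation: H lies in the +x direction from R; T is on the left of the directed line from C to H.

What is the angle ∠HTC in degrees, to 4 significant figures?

85.32°

R is at the origin; RH is horizontal with |RH| = 61.8 and H in +x, so H = (61.8, 0). RC runs at 99.6° with |RC| = 23.8, so C = (-3.969, 23.47). T is determined by |CT| = 45.9 and |TH| = 56.5 together: it lies at the intersection of circle(C, 45.9) and circle(H, 56.5). With |CH| = 69.83, the foot of the radical line on CH is 27.14 from C and the perpendicular offset is √(45.9² − 27.14²) = 37.01. Taking the left-of-CH solution: T = (34.03, 49.21).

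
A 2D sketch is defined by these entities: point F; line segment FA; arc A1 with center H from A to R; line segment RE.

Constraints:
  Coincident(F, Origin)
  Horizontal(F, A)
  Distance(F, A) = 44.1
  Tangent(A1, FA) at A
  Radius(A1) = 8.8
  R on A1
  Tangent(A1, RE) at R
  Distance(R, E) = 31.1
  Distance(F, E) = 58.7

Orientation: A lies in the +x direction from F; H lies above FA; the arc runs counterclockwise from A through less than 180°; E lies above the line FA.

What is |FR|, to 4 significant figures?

53.69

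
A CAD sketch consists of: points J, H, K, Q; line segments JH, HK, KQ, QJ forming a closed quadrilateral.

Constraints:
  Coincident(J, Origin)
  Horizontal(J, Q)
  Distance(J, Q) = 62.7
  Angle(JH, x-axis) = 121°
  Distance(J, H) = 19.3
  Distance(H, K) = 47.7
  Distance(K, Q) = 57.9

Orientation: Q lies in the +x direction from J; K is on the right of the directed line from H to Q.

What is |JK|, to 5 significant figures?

28.515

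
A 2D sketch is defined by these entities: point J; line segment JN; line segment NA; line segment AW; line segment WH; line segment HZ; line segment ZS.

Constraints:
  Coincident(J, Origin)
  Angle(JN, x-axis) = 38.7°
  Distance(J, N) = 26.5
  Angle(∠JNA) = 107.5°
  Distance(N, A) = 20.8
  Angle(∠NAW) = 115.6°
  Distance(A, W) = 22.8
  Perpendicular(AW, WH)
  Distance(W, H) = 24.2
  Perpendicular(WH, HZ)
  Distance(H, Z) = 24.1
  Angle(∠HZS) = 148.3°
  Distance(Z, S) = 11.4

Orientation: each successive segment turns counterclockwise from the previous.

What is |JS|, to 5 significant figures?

28.360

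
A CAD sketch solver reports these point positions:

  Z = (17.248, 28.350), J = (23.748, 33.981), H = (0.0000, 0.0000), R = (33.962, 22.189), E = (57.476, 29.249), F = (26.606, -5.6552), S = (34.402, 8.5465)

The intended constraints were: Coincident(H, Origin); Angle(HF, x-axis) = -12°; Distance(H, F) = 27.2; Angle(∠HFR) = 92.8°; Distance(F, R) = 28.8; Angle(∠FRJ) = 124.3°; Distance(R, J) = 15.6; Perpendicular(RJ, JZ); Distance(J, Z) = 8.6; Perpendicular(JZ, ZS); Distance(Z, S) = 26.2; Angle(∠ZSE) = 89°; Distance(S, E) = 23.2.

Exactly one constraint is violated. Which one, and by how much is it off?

Distance(S, E) = 23.2 — off by 7.80.

H = (0.00, 0.00) ✓; HF at -12.00° ✓; |HF| = 27.20 ✓; ∠HFR = 92.80° ✓; |FR| = 28.80 ✓; ∠FRJ = 124.3° ✓; |RJ| = 15.60 ✓; ∠(RJ, JZ) = 90.00° ✓; |JZ| = 8.600 ✓; ∠(JZ, ZS) = 90.00° ✓; |ZS| = 26.20 ✓; ∠ZSE = 89.00° ✓; |SE| = 31.00 ✗.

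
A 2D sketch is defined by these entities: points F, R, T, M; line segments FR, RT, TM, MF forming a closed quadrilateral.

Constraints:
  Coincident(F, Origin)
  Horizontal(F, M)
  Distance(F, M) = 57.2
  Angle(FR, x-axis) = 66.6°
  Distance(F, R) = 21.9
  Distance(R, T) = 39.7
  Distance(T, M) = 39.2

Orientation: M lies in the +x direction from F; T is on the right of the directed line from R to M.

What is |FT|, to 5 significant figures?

28.004

F is at the origin; F and M share the same y with |FM| = 57.2 and M in +x, so M = (57.2, 0). FR runs at 66.6° with |FR| = 21.9, so R = (8.6975, 20.099). T is determined by |RT| = 39.7 and |TM| = 39.2 together: it lies at the intersection of circle(R, 39.7) and circle(M, 39.2). With |RM| = 52.502, the foot of the radical line on RM is 26.627 from R and the perpendicular offset is √(39.7² − 26.627²) = 29.447. Taking the right-of-RM solution: T = (22.023, -17.298).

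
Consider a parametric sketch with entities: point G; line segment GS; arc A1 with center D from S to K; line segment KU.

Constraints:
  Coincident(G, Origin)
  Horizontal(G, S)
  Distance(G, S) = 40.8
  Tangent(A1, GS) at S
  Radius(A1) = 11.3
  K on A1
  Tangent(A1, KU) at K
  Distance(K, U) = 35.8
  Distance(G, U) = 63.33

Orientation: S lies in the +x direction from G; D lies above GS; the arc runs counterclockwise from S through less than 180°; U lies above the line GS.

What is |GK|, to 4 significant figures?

53.63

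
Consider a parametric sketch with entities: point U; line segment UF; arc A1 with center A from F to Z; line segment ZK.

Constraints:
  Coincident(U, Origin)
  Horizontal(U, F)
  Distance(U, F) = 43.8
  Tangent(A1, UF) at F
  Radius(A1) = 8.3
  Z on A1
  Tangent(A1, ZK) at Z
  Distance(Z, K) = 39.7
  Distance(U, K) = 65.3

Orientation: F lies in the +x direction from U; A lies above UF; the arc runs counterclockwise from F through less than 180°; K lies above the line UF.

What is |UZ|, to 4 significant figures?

52.88

Checks: |AZ| = 8.300 ✓; ∠(AZ, ZK) = 90.00° ✓; |ZK| = 39.70 ✓; |UK| = 65.30 ✓.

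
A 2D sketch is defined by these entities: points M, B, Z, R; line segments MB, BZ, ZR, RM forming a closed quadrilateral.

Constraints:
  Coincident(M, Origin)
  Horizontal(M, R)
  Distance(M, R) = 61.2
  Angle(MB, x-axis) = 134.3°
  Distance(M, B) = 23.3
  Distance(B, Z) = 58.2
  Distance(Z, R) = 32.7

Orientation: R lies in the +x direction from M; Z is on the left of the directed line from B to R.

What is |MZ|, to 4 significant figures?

48.64

M is at the origin; M and R share the same y with |MR| = 61.2 and R in +x, so R = (61.2, 0). MB runs at 134.3° with |MB| = 23.3, so B = (-16.27, 16.68). Z is determined by |BZ| = 58.2 and |ZR| = 32.7 together: it lies at the intersection of circle(B, 58.2) and circle(R, 32.7). With |BR| = 79.25, the foot of the radical line on BR is 54.25 from B and the perpendicular offset is √(58.2² − 54.25²) = 21.08. Taking the left-of-BR solution: Z = (41.20, 25.87).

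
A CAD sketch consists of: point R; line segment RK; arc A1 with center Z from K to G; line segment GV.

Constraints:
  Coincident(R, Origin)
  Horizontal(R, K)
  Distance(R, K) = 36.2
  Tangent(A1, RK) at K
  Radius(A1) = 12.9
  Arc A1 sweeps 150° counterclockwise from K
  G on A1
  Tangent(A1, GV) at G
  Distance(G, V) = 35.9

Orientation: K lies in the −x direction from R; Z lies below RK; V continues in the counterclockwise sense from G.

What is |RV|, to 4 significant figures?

43.58

R is at the origin; R and K share the same y with |RK| = 36.2 and K on the −x side, so K = (-36.20, 0.000). Since A1 is tangent to RK there, ZK ⟂ RK, so Z = K + (0, -12.9) = (-36.20, -12.90). On A1, K sits at bearing 90° from Z; a 150° counterclockwise sweep puts G at bearing 240°, so G = Z + 12.9·(cos 240°, sin 240°) = (-42.65, -24.07). Since A1 is tangent to GV there, ZG ⟂ GV, so GV runs along (−sin 240°, cos 240°); with |GV| = 35.9, V = (-11.56, -42.02). Then |RV| = |V − R| = 43.58.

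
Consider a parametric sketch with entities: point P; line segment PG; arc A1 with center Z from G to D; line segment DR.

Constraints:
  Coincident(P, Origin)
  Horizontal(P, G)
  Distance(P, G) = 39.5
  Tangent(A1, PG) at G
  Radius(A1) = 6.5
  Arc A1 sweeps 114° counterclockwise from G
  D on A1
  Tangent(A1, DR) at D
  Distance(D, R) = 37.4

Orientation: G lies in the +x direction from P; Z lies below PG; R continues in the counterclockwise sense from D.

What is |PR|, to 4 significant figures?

65.23

P is at the origin; P and G share the same y with |PG| = 39.5 and G on the +x side, so G = (39.50, 0.000). The tangent condition forces ZG to be normal to PG, so Z = G + (0, -6.5) = (39.50, -6.500). On A1, G sits at bearing 90° from Z; a 114° counterclockwise sweep puts D at bearing 204°, so D = Z + 6.5·(cos 204°, sin 204°) = (33.56, -9.144). Since A1 is tangent to DR there, ZD ⟂ DR, so DR runs along (−sin 204°, cos 204°); with |DR| = 37.4, R = (48.77, -43.31). Then |PR| = |R − P| = 65.23.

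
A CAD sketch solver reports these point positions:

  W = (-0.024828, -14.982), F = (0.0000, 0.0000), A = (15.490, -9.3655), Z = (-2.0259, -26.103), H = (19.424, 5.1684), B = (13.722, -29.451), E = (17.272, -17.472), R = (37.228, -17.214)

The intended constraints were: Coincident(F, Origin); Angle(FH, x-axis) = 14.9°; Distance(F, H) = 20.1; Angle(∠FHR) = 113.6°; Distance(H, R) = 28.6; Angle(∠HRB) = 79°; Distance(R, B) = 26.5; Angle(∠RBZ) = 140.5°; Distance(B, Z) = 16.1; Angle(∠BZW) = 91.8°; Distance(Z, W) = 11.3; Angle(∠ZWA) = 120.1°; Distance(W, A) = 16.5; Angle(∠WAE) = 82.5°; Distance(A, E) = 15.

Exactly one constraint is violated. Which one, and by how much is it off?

Distance(A, E) = 15 — off by 6.70.

F = (0.00, 0.00) ✓; FH at 14.90° ✓; |FH| = 20.10 ✓; ∠FHR = 113.6° ✓; |HR| = 28.60 ✓; ∠HRB = 79.00° ✓; |RB| = 26.50 ✓; ∠RBZ = 140.5° ✓; |BZ| = 16.10 ✓; ∠BZW = 91.80° ✓; |ZW| = 11.30 ✓; ∠ZWA = 120.1° ✓; |WA| = 16.50 ✓; ∠WAE = 82.50° ✓; |AE| = 8.300 ✗.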